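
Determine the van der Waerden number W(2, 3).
W(2, 3) = 9

Lower bound: the 2-colouring RRBBRRBB of {1, ..., 8} (R at positions {1, 2, 5, 6}, B at {3, 4, 7, 8}) contains no monochromatic 3-term AP, so W(2, 3) > 8. Upper bound: a case analysis on any 2-colouring of {1, ..., 9} forces such an AP. Hence W(2, 3) = 9.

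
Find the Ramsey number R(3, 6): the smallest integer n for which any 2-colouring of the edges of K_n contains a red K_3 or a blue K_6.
R(3, 6) = 18

Lower bound: an explicit 2-colouring of K_{17} (typically a Paley-type or other structured construction) avoids a red K_3 and a blue K_6, showing R(3, 6) > 17.
Upper bound: the simple Erdős–Szekeres recurrence only gives R(3, 6) ≤ 20; the tight bound R(3, 6) ≤ 18 requires a sharper case analysis (or computer search) of 2-colourings of K_{18}.
Hence R(3, 6) = 18.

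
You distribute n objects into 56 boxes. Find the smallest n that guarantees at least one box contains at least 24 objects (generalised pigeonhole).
n = (24 − 1)·56 + 1 = 1289

By the generalised pigeonhole principle, to guarantee some box contains ≥ r objects we need more than (r − 1) · k objects total. Threshold: n = (r − 1) · k + 1. With r = 24 and k = 56: n = 23 · 56 + 1 = 1288 + 1 = 1289. For n = 1288 = 23 · 56, we can put exactly 23 objects in every box, avoiding 24 in any single one — so 1289 is tight.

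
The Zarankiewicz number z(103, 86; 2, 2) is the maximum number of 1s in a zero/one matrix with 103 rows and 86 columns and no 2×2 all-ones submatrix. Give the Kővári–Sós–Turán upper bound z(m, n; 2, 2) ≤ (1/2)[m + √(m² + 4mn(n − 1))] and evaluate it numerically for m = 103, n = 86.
z(103, 86; 2, 2) ≤ (1/2)[103 + √(103² + 4·103·86·85)] = (1/2)[103 + √3022329] = 920.7423

Kővári–Sós–Turán: let r_1, ..., r_103 be the row sums and z = Σ r_i the total number of 1s. Each pair of columns can share at most one row with both entries 1 (else a 2×2 all-ones block appears), so Σ_i C(r_i, 2) ≤ C(86, 2) = 3655. By convexity Σ_i C(r_i, 2) ≥ 103·C(z/103, 2) = z(z − 103)/(2·103), giving z² − 103z − 103·86·85 ≤ 0 and hence z ≤ (1/2)[103 + √(10609 + 4·752930)] = (1/2)[103 + √3022329] ≈ (1/2)(103 + 1738.4847) = 920.7423.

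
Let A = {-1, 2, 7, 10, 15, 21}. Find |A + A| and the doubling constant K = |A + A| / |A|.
K = |A + A| / |A| = 17/6

Enumerate A + A = {a + b : a, b ∈ A}. With |A| = 6, there are |A|^2 = 36 ordered sum pairs; collecting distinct values, A + A = {-2, 1, 4, 6, 9, 12, 14, 17, 20, 22, 23, 25, 28, 30, 31, 36, 42}, so |A + A| = 17. Thus K = 17/6. For comparison, the minimum possible |A + A| over all 6-element sets is 2·6 − 1 = 11 (so min K = 11/6), attained only by arithmetic progressions.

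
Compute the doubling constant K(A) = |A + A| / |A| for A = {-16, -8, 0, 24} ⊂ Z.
K = |A + A| / |A| = 9/4

Enumerate A + A = {a + b : a, b ∈ A}. With |A| = 4, there are |A|^2 = 16 ordered sum pairs; collecting distinct values, A + A = {-32, -24, -16, -8, 0, 8, 16, 24, 48}, so |A + A| = 9. Thus K = 9/4. For comparison, the minimum possible |A + A| over all 4-element sets is 2·4 − 1 = 7 (so min K = 7/4), attained only by arithmetic progressions.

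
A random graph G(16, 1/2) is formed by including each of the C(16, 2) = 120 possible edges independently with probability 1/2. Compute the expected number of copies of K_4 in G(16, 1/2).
E[# K_4] = C(16, 4) · (1/2)^C(4, 2) = 1820 / 2^6 = 455/16 = 28.4375

For each 4-subset S of vertices (there are C(16, 4) = 1820 such S), let X_S = 1 if S induces a K_4 (all C(4, 2) = 6 edges present). Then P(X_S = 1) = (1/2)^6 = 1/64. By linearity of expectation, E[# K_4] = C(16, 4) · (1/2)^6 = 1820 / 64 = 455/16 = 28.4375.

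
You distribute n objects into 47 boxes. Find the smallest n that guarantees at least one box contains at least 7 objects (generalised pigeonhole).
n = (7 − 1)·47 + 1 = 283

By the generalised pigeonhole principle, to guarantee some box contains ≥ r objects we need more than (r − 1) · k objects total. Threshold: n = (r − 1) · k + 1. With r = 7 and k = 47: n = 6 · 47 + 1 = 282 + 1 = 283. For n = 282 = 6 · 47, we can put exactly 6 objects in every box, avoiding 7 in any single one — so 283 is tight.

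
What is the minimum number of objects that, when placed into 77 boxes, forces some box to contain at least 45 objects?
n = (45 − 1)·77 + 1 = 3389

By the generalised pigeonhole principle, to guarantee some box contains ≥ r objects we need more than (r − 1) · k objects total. Threshold: n = (r − 1) · k + 1. With r = 45 and k = 77: n = 44 · 77 + 1 = 3388 + 1 = 3389. For n = 3388 = 44 · 77, we can put exactly 44 objects in every box, avoiding 45 in any single one — so 3389 is tight.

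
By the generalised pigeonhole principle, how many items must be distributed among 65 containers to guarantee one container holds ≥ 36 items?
n = (36 − 1)·65 + 1 = 2276

By the generalised pigeonhole principle, to guarantee some box contains ≥ r objects we need more than (r − 1) · k objects total. Threshold: n = (r − 1) · k + 1. With r = 36 and k = 65: n = 35 · 65 + 1 = 2275 + 1 = 2276. For n = 2275 = 35 · 65, we can put exactly 35 objects in every box, avoiding 36 in any single one — so 2276 is tight.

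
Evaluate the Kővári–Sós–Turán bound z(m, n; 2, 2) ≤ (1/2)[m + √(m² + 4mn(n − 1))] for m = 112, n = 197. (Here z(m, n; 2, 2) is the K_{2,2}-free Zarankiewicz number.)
z(112, 197; 2, 2) ≤ (1/2)[112 + √(112² + 4·112·197·196)] = (1/2)[112 + √17310720] = 2136.3077

Kővári–Sós–Turán: let r_1, ..., r_112 be the row sums and z = Σ r_i the total number of 1s. Each pair of columns can share at most one row with both entries 1 (else a 2×2 all-ones block appears), so Σ_i C(r_i, 2) ≤ C(197, 2) = 19306. By convexity Σ_i C(r_i, 2) ≥ 112·C(z/112, 2) = z(z − 112)/(2·112), giving z² − 112z − 112·197·196 ≤ 0 and hence z ≤ (1/2)[112 + √(12544 + 4·4324544)] = (1/2)[112 + √17310720] ≈ (1/2)(112 + 4160.6153) = 2136.3077.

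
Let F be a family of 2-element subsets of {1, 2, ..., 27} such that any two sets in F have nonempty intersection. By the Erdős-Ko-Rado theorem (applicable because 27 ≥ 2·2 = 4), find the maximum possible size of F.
max |F| = C(26, 1) = 26

The Erdős-Ko-Rado theorem states: for n ≥ 2k, an intersecting family of k-subsets of an n-element set has size at most C(n − 1, k − 1), with equality for 'star' families {A ⊆ [n] : |A| = k, i ∈ A} (fix an element i). For n = 27, k = 2: C(26, 1) = 26.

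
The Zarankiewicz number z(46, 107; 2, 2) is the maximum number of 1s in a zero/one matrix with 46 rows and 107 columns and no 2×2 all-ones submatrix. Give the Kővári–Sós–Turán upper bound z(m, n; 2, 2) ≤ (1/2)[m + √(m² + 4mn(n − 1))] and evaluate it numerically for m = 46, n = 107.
z(46, 107; 2, 2) ≤ (1/2)[46 + √(46² + 4·46·107·106)] = (1/2)[46 + √2089044] = 745.6763

Kővári–Sós–Turán: let r_1, ..., r_46 be the row sums and z = Σ r_i the total number of 1s. Each pair of columns can share at most one row with both entries 1 (else a 2×2 all-ones block appears), so Σ_i C(r_i, 2) ≤ C(107, 2) = 5671. By convexity Σ_i C(r_i, 2) ≥ 46·C(z/46, 2) = z(z − 46)/(2·46), giving z² − 46z − 46·107·106 ≤ 0 and hence z ≤ (1/2)[46 + √(2116 + 4·521732)] = (1/2)[46 + √2089044] ≈ (1/2)(46 + 1445.3526) = 745.6763.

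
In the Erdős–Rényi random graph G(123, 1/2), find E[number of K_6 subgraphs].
E[# K_6] = C(123, 6) · (1/2)^C(6, 2) = 4249404082 / 2^15 = 2124702041/16384 ≈ 129681.521057

For each 6-subset S of vertices (there are C(123, 6) = 4249404082 such S), let X_S = 1 if S induces a K_6 (all C(6, 2) = 15 edges present). Then P(X_S = 1) = (1/2)^15 = 1/32768. By linearity of expectation, E[# K_6] = C(123, 6) · (1/2)^15 = 4249404082 / 32768 = 2124702041/16384 ≈ 129681.521057.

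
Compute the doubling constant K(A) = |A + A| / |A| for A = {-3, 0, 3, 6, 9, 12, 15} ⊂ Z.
K = |A + A| / |A| = 13/7

Enumerate A + A = {a + b : a, b ∈ A}. With |A| = 7, there are |A|^2 = 49 ordered sum pairs; collecting distinct values, A + A = {-6, -3, 0, 3, 6, 9, 12, 15, 18, 21, 24, 27, 30}, so |A + A| = 13. Thus K = 13/7. Here |A + A| = 2|A| − 1 = 13, the minimum possible — so K = 13/7 is minimal, which holds iff A is an arithmetic progression.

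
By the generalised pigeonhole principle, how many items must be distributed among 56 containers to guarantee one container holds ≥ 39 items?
n = (39 − 1)·56 + 1 = 2129

By the generalised pigeonhole principle, to guarantee some box contains ≥ r objects we need more than (r − 1) · k objects total. Threshold: n = (r − 1) · k + 1. With r = 39 and k = 56: n = 38 · 56 + 1 = 2128 + 1 = 2129. For n = 2128 = 38 · 56, we can put exactly 38 objects in every box, avoiding 39 in any single one — so 2129 is tight.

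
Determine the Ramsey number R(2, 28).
R(2, 28) = 28

R(2, k) = k for all k ≥ 2: in a 2-colouring of K_k, either some edge is red (a red K_2) or all edges are blue (a blue K_k). And K_{27} coloured all-blue has no blue K_28, so R(2, 28) > 27. Hence R(2, 28) = 28.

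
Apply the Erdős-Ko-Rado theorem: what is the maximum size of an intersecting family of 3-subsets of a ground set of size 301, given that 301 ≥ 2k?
max |F| = C(300, 2) = 44850

The Erdős-Ko-Rado theorem states: for n ≥ 2k, an intersecting family of k-subsets of an n-element set has size at most C(n − 1, k − 1), with equality for 'star' families {A ⊆ [n] : |A| = k, i ∈ A} (fix an element i). For n = 301, k = 3: C(300, 2) = 44850.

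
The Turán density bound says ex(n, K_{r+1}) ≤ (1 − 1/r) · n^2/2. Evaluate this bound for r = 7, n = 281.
Turán density bound = (6/7) · 281^2/2 = 236883/7 ≈ 33840.4286

Turán's theorem: ex(n, K_{r+1}) is achieved by the complete r-partite Turán graph T(n, r) with parts as balanced as possible, and is at most (1 − 1/r) · n^2/2. For r = 7, n = 281: the density bound is (6/7) · 78961/2 = 236883/7 ≈ 33840.4286. The integer-valued extremum is e(T(281, 7)) = 33840, which is strictly less than the density bound 236883/7 since 7 ∤ 281 (the parts of T(281, 7) cannot all be equal).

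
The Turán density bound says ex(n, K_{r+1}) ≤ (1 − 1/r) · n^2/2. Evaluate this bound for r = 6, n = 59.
Turán density bound = (5/6) · 59^2/2 = 17405/12 ≈ 1450.4167

Turán's theorem: ex(n, K_{r+1}) is achieved by the complete r-partite Turán graph T(n, r) with parts as balanced as possible, and is at most (1 − 1/r) · n^2/2. For r = 6, n = 59: the density bound is (5/6) · 3481/2 = 17405/12 ≈ 1450.4167. The integer-valued extremum is e(T(59, 6)) = 1450, which is strictly less than the density bound 17405/12 since 6 ∤ 59 (the parts of T(59, 6) cannot all be equal).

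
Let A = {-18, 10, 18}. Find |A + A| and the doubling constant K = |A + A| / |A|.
K = |A + A| / |A| = 6/3 = 2

Enumerate A + A = {a + b : a, b ∈ A}. With |A| = 3, there are |A|^2 = 9 ordered sum pairs; collecting distinct values, A + A = {-36, -8, 0, 20, 28, 36}, so |A + A| = 6. Thus K = 6/3 = 2. For comparison, the minimum possible |A + A| over all 3-element sets is 2·3 − 1 = 5 (so min K = 5/3), attained only by arithmetic progressions.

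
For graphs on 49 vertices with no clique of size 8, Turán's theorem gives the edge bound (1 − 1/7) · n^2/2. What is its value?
Turán density bound = (6/7) · 49^2/2 = 1029

Turán's theorem: ex(n, K_{r+1}) is achieved by the complete r-partite Turán graph T(n, r) with parts as balanced as possible, and is at most (1 − 1/r) · n^2/2. For r = 7, n = 49: the density bound is (6/7) · 2401/2 = 1029. Since 7 ∣ 49, the Turán graph T(49, 7) has parts of equal size 7, and its edge count e(T(49, 7)) = 1029 attains the density bound exactly.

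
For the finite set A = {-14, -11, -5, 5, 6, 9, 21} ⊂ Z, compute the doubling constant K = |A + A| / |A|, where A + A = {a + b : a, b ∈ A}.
K = |A + A| / |A| = 26/7

Enumerate A + A = {a + b : a, b ∈ A}. With |A| = 7, there are |A|^2 = 49 ordered sum pairs; collecting distinct values, A + A = {-28, -25, -22, -19, -16, -10, -9, -8, -6, -5, -2, 0, 1, 4, 7, 10, 11, 12, 14, 15, 16, 18, 26, 27, 30, 42}, so |A + A| = 26. Thus K = 26/7. For comparison, the minimum possible |A + A| over all 7-element sets is 2·7 − 1 = 13 (so min K = 13/7), attained only by arithmetic progressions.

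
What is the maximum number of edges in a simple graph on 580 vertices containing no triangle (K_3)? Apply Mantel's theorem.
ex(580, K_3) = ⌊580^2/4⌋ = 84100

Mantel (1907): a triangle-free graph on n vertices has at most ⌊n^2/4⌋ edges, with equality for the complete bipartite graph K_{⌊n/2⌋, ⌈n/2⌉}. For n = 580: ⌊580^2/4⌋ = ⌊336400/4⌋ = 84100. The extremal graph is K_{290, 290}, which has 290·290 = 84100 edges.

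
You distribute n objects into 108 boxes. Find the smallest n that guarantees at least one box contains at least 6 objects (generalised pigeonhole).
n = (6 − 1)·108 + 1 = 541

By the generalised pigeonhole principle, to guarantee some box contains ≥ r objects we need more than (r − 1) · k objects total. Threshold: n = (r − 1) · k + 1. With r = 6 and k = 108: n = 5 · 108 + 1 = 540 + 1 = 541. For n = 540 = 5 · 108, we can put exactly 5 objects in every box, avoiding 6 in any single one — so 541 is tight.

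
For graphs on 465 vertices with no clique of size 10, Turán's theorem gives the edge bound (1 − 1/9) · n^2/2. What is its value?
Turán density bound = (8/9) · 465^2/2 = 96100

Turán's theorem: ex(n, K_{r+1}) is achieved by the complete r-partite Turán graph T(n, r) with parts as balanced as possible, and is at most (1 − 1/r) · n^2/2. For r = 9, n = 465: the density bound is (8/9) · 216225/2 = 96100. The integer-valued extremum is e(T(465, 9)) = 96099, which is strictly less than the density bound 96100 since 9 ∤ 465 (the parts of T(465, 9) cannot all be equal).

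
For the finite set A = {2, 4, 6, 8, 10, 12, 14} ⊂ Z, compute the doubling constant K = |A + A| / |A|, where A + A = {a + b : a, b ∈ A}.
K = |A + A| / |A| = 13/7

Enumerate A + A = {a + b : a, b ∈ A}. With |A| = 7, there are |A|^2 = 49 ordered sum pairs; collecting distinct values, A + A = {4, 6, 8, 10, 12, 14, 16, 18, 20, 22, 24, 26, 28}, so |A + A| = 13. Thus K = 13/7. Here |A + A| = 2|A| − 1 = 13, the minimum possible — so K = 13/7 is minimal, which holds iff A is an arithmetic progression.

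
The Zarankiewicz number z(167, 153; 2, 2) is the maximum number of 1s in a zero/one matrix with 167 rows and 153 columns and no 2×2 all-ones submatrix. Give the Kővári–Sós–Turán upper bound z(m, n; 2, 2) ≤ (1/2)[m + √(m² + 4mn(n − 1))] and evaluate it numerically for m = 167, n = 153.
z(167, 153; 2, 2) ≤ (1/2)[167 + √(167² + 4·167·153·152)] = (1/2)[167 + √15562897] = 2055.9919

Kővári–Sós–Turán: let r_1, ..., r_167 be the row sums and z = Σ r_i the total number of 1s. Each pair of columns can share at most one row with both entries 1 (else a 2×2 all-ones block appears), so Σ_i C(r_i, 2) ≤ C(153, 2) = 11628. By convexity Σ_i C(r_i, 2) ≥ 167·C(z/167, 2) = z(z − 167)/(2·167), giving z² − 167z − 167·153·152 ≤ 0 and hence z ≤ (1/2)[167 + √(27889 + 4·3883752)] = (1/2)[167 + √15562897] ≈ (1/2)(167 + 3944.9838) = 2055.9919.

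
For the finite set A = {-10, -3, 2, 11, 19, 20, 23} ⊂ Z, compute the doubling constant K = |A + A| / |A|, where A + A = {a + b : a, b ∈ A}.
K = |A + A| / |A| = 26/7

Enumerate A + A = {a + b : a, b ∈ A}. With |A| = 7, there are |A|^2 = 49 ordered sum pairs; collecting distinct values, A + A = {-20, -13, -8, -6, -1, 1, 4, 8, 9, 10, 13, 16, 17, 20, 21, 22, 25, 30, 31, 34, 38, 39, 40, 42, 43, 46}, so |A + A| = 26. Thus K = 26/7. For comparison, the minimum possible |A + A| over all 7-element sets is 2·7 − 1 = 13 (so min K = 13/7), attained only by arithmetic progressions.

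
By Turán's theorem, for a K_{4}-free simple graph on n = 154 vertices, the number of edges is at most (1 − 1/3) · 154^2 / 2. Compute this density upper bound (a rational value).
Turán density bound = (2/3) · 154^2/2 = 23716/3 ≈ 7905.3333

Turán's theorem: ex(n, K_{r+1}) is achieved by the complete r-partite Turán graph T(n, r) with parts as balanced as possible, and is at most (1 − 1/r) · n^2/2. For r = 3, n = 154: the density bound is (2/3) · 23716/2 = 23716/3 ≈ 7905.3333. The integer-valued extremum is e(T(154, 3)) = 7905, which is strictly less than the density bound 23716/3 since 3 ∤ 154 (the parts of T(154, 3) cannot all be equal).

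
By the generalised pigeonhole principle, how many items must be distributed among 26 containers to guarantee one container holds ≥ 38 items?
n = (38 − 1)·26 + 1 = 963

By the generalised pigeonhole principle, to guarantee some box contains ≥ r objects we need more than (r − 1) · k objects total. Threshold: n = (r − 1) · k + 1. With r = 38 and k = 26: n = 37 · 26 + 1 = 962 + 1 = 963. For n = 962 = 37 · 26, we can put exactly 37 objects in every box, avoiding 38 in any single one — so 963 is tight.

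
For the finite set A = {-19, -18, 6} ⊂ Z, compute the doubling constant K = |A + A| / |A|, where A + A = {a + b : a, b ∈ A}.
K = |A + A| / |A| = 6/3 = 2

Enumerate A + A = {a + b : a, b ∈ A}. With |A| = 3, there are |A|^2 = 9 ordered sum pairs; collecting distinct values, A + A = {-38, -37, -36, -13, -12, 12}, so |A + A| = 6. Thus K = 6/3 = 2. For comparison, the minimum possible |A + A| over all 3-element sets is 2·3 − 1 = 5 (so min K = 5/3), attained only by arithmetic progressions.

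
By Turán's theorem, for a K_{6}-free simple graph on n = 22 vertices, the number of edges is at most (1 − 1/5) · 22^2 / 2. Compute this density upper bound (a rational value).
Turán density bound = (4/5) · 22^2/2 = 968/5 ≈ 193.6

Turán's theorem: ex(n, K_{r+1}) is achieved by the complete r-partite Turán graph T(n, r) with parts as balanced as possible, and is at most (1 − 1/r) · n^2/2. For r = 5, n = 22: the density bound is (4/5) · 484/2 = 968/5 ≈ 193.6. The integer-valued extremum is e(T(22, 5)) = 193, which is strictly less than the density bound 968/5 since 5 ∤ 22 (the parts of T(22, 5) cannot all be equal).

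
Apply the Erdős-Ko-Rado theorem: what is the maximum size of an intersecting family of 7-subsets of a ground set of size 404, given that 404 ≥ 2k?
max |F| = C(403, 6) = 5731376445340

The Erdős-Ko-Rado theorem states: for n ≥ 2k, an intersecting family of k-subsets of an n-element set has size at most C(n − 1, k − 1), with equality for 'star' families {A ⊆ [n] : |A| = k, i ∈ A} (fix an element i). For n = 404, k = 7: C(403, 6) = 5731376445340.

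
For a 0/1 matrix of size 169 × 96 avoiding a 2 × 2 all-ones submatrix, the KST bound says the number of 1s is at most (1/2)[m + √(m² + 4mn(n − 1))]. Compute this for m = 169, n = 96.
z(169, 96; 2, 2) ≤ (1/2)[169 + √(169² + 4·169·96·95)] = (1/2)[169 + √6193681] = 1328.8554

Kővári–Sós–Turán: let r_1, ..., r_169 be the row sums and z = Σ r_i the total number of 1s. Each pair of columns can share at most one row with both entries 1 (else a 2×2 all-ones block appears), so Σ_i C(r_i, 2) ≤ C(96, 2) = 4560. By convexity Σ_i C(r_i, 2) ≥ 169·C(z/169, 2) = z(z − 169)/(2·169), giving z² − 169z − 169·96·95 ≤ 0 and hence z ≤ (1/2)[169 + √(28561 + 4·1541280)] = (1/2)[169 + √6193681] ≈ (1/2)(169 + 2488.7107) = 1328.8554.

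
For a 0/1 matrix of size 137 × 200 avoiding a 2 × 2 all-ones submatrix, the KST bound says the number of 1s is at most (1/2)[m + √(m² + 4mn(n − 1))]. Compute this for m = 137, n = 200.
z(137, 200; 2, 2) ≤ (1/2)[137 + √(137² + 4·137·200·199)] = (1/2)[137 + √21829169] = 2404.5848

Kővári–Sós–Turán: let r_1, ..., r_137 be the row sums and z = Σ r_i the total number of 1s. Each pair of columns can share at most one row with both entries 1 (else a 2×2 all-ones block appears), so Σ_i C(r_i, 2) ≤ C(200, 2) = 19900. By convexity Σ_i C(r_i, 2) ≥ 137·C(z/137, 2) = z(z − 137)/(2·137), giving z² − 137z − 137·200·199 ≤ 0 and hence z ≤ (1/2)[137 + √(18769 + 4·5452600)] = (1/2)[137 + √21829169] ≈ (1/2)(137 + 4672.1696) = 2404.5848.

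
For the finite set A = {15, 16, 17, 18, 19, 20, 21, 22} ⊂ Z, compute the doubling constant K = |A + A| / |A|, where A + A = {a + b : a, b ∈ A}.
K = |A + A| / |A| = 15/8

Enumerate A + A = {a + b : a, b ∈ A}. With |A| = 8, there are |A|^2 = 64 ordered sum pairs; collecting distinct values, A + A = {30, 31, 32, 33, 34, 35, 36, 37, 38, 39, 40, 41, 42, 43, 44}, so |A + A| = 15. Thus K = 15/8. Here |A + A| = 2|A| − 1 = 15, the minimum possible — so K = 15/8 is minimal, which holds iff A is an arithmetic progression.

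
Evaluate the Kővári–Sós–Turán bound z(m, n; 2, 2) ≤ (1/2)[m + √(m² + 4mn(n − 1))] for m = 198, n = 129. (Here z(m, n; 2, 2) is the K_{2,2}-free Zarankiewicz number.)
z(198, 129; 2, 2) ≤ (1/2)[198 + √(198² + 4·198·129·128)] = (1/2)[198 + √13116708] = 1909.8498

Kővári–Sós–Turán: let r_1, ..., r_198 be the row sums and z = Σ r_i the total number of 1s. Each pair of columns can share at most one row with both entries 1 (else a 2×2 all-ones block appears), so Σ_i C(r_i, 2) ≤ C(129, 2) = 8256. By convexity Σ_i C(r_i, 2) ≥ 198·C(z/198, 2) = z(z − 198)/(2·198), giving z² − 198z − 198·129·128 ≤ 0 and hence z ≤ (1/2)[198 + √(39204 + 4·3269376)] = (1/2)[198 + √13116708] ≈ (1/2)(198 + 3621.6996) = 1909.8498.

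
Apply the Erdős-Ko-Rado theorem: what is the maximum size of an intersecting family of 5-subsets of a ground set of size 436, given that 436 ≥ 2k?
max |F| = C(435, 4) = 1471429260

Erdős-Ko-Rado (1961): when n ≥ 2k, max |F| = C(n−1, k−1). The bound is attained by the star {A : i ∈ A} for any fixed i ∈ [n]. Here C(436−1, 5−1) = C(435, 4) = 1471429260.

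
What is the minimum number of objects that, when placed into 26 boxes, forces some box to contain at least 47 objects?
n = (47 − 1)·26 + 1 = 1197

By the generalised pigeonhole principle, to guarantee some box contains ≥ r objects we need more than (r − 1) · k objects total. Threshold: n = (r − 1) · k + 1. With r = 47 and k = 26: n = 46 · 26 + 1 = 1196 + 1 = 1197. For n = 1196 = 46 · 26, we can put exactly 46 objects in every box, avoiding 47 in any single one — so 1197 is tight.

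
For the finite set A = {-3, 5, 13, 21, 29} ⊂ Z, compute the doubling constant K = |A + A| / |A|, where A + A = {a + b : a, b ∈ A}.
K = |A + A| / |A| = 9/5

Enumerate A + A = {a + b : a, b ∈ A}. With |A| = 5, there are |A|^2 = 25 ordered sum pairs; collecting distinct values, A + A = {-6, 2, 10, 18, 26, 34, 42, 50, 58}, so |A + A| = 9. Thus K = 9/5. Here |A + A| = 2|A| − 1 = 9, the minimum possible — so K = 9/5 is minimal, which holds iff A is an arithmetic progression.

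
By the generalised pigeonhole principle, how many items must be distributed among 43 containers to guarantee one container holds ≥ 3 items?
n = (3 − 1)·43 + 1 = 87

By the generalised pigeonhole principle, to guarantee some box contains ≥ r objects we need more than (r − 1) · k objects total. Threshold: n = (r − 1) · k + 1. With r = 3 and k = 43: n = 2 · 43 + 1 = 86 + 1 = 87. For n = 86 = 2 · 43, we can put exactly 2 objects in every box, avoiding 3 in any single one — so 87 is tight.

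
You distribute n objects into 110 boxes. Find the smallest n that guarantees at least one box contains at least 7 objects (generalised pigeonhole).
n = (7 − 1)·110 + 1 = 661

By the generalised pigeonhole principle, to guarantee some box contains ≥ r objects we need more than (r − 1) · k objects total. Threshold: n = (r − 1) · k + 1. With r = 7 and k = 110: n = 6 · 110 + 1 = 660 + 1 = 661. For n = 660 = 6 · 110, we can put exactly 6 objects in every box, avoiding 7 in any single one — so 661 is tight.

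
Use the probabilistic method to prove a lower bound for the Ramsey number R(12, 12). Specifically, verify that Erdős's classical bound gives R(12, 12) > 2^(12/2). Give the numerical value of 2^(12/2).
2^(12/2) = 64; so R(12, 12) > 64

Colour each edge of K_n uniformly at random with red/blue. The expected number of monochromatic K_12 is C(n, 12) · 2 · 2^(−C(12,2)). If C(n, 12) · 2^(1 − C(12,2)) < 1, then with positive probability no monochromatic K_12 exists, so R(12, 12) > n. The standard estimate C(n, 12) ≤ n^12/12! shows this inequality holds whenever n ≤ 2^(12/2) (since 12! · 2^(C(12,2) − 1) > 2^(12^2/2) ≥ n^12). Hence R(12, 12) > 2^(12/2) = 64.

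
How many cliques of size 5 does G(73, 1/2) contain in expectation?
E[# K_5] = C(73, 5) · (1/2)^C(5, 2) = 15020334 / 2^10 = 7510167/512 ≈ 14668.294922

For each 5-subset S of vertices (there are C(73, 5) = 15020334 such S), let X_S = 1 if S induces a K_5 (all C(5, 2) = 10 edges present). Then P(X_S = 1) = (1/2)^10 = 1/1024. By linearity of expectation, E[# K_5] = C(73, 5) · (1/2)^10 = 15020334 / 1024 = 7510167/512 ≈ 14668.294922.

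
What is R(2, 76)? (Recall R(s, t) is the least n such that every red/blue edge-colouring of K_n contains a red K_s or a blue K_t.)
R(2, 76) = 76

R(2, k) = k for all k ≥ 2: in a 2-colouring of K_k, either some edge is red (a red K_2) or all edges are blue (a blue K_k). And K_{75} coloured all-blue has no blue K_76, so R(2, 76) > 75. Hence R(2, 76) = 76.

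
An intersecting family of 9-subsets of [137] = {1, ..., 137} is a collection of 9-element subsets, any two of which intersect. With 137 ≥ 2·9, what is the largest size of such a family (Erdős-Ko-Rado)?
max |F| = C(136, 8) = 2353351951665

The Erdős-Ko-Rado theorem states: for n ≥ 2k, an intersecting family of k-subsets of an n-element set has size at most C(n − 1, k − 1), with equality for 'star' families {A ⊆ [n] : |A| = k, i ∈ A} (fix an element i). For n = 137, k = 9: C(136, 8) = 2353351951665.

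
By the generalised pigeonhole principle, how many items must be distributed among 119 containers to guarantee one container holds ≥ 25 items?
n = (25 − 1)·119 + 1 = 2857

By the generalised pigeonhole principle, to guarantee some box contains ≥ r objects we need more than (r − 1) · k objects total. Threshold: n = (r − 1) · k + 1. With r = 25 and k = 119: n = 24 · 119 + 1 = 2856 + 1 = 2857. For n = 2856 = 24 · 119, we can put exactly 24 objects in every box, avoiding 25 in any single one — so 2857 is tight.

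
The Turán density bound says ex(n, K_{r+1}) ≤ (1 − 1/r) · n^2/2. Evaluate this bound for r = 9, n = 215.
Turán density bound = (8/9) · 215^2/2 = 184900/9 ≈ 20544.4444

Turán's theorem: ex(n, K_{r+1}) is achieved by the complete r-partite Turán graph T(n, r) with parts as balanced as possible, and is at most (1 − 1/r) · n^2/2. For r = 9, n = 215: the density bound is (8/9) · 46225/2 = 184900/9 ≈ 20544.4444. The integer-valued extremum is e(T(215, 9)) = 20544, which is strictly less than the density bound 184900/9 since 9 ∤ 215 (the parts of T(215, 9) cannot all be equal).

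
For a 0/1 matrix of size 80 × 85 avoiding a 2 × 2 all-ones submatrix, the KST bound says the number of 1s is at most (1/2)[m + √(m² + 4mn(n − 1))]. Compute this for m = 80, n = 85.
z(80, 85; 2, 2) ≤ (1/2)[80 + √(80² + 4·80·85·84)] = (1/2)[80 + √2291200] = 796.8355

Kővári–Sós–Turán: let r_1, ..., r_80 be the row sums and z = Σ r_i the total number of 1s. Each pair of columns can share at most one row with both entries 1 (else a 2×2 all-ones block appears), so Σ_i C(r_i, 2) ≤ C(85, 2) = 3570. By convexity Σ_i C(r_i, 2) ≥ 80·C(z/80, 2) = z(z − 80)/(2·80), giving z² − 80z − 80·85·84 ≤ 0 and hence z ≤ (1/2)[80 + √(6400 + 4·571200)] = (1/2)[80 + √2291200] ≈ (1/2)(80 + 1513.671) = 796.8355.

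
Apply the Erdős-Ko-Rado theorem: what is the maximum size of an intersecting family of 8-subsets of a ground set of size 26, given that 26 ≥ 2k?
max |F| = C(25, 7) = 480700

Erdős-Ko-Rado (1961): when n ≥ 2k, max |F| = C(n−1, k−1). The bound is attained by the star {A : i ∈ A} for any fixed i ∈ [n]. Here C(26−1, 8−1) = C(25, 7) = 480700.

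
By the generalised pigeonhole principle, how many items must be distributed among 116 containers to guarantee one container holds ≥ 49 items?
n = (49 − 1)·116 + 1 = 5569

By the generalised pigeonhole principle, to guarantee some box contains ≥ r objects we need more than (r − 1) · k objects total. Threshold: n = (r − 1) · k + 1. With r = 49 and k = 116: n = 48 · 116 + 1 = 5568 + 1 = 5569. For n = 5568 = 48 · 116, we can put exactly 48 objects in every box, avoiding 49 in any single one — so 5569 is tight.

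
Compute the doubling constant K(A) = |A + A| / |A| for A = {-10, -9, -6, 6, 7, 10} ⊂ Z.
K = |A + A| / |A| = 18/6 = 3

Enumerate A + A = {a + b : a, b ∈ A}. With |A| = 6, there are |A|^2 = 36 ordered sum pairs; collecting distinct values, A + A = {-20, -19, -18, -16, -15, -12, -4, -3, -2, 0, 1, 4, 12, 13, 14, 16, 17, 20}, so |A + A| = 18. Thus K = 18/6 = 3. For comparison, the minimum possible |A + A| over all 6-element sets is 2·6 − 1 = 11 (so min K = 11/6), attained only by arithmetic progressions.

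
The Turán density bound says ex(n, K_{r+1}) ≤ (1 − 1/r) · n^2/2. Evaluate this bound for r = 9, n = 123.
Turán density bound = (8/9) · 123^2/2 = 6724

Turán's theorem: ex(n, K_{r+1}) is achieved by the complete r-partite Turán graph T(n, r) with parts as balanced as possible, and is at most (1 − 1/r) · n^2/2. For r = 9, n = 123: the density bound is (8/9) · 15129/2 = 6724. The integer-valued extremum is e(T(123, 9)) = 6723, which is strictly less than the density bound 6724 since 9 ∤ 123 (the parts of T(123, 9) cannot all be equal).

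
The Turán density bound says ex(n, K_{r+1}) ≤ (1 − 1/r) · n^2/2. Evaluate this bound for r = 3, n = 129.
Turán density bound = (2/3) · 129^2/2 = 5547

Turán's theorem: ex(n, K_{r+1}) is achieved by the complete r-partite Turán graph T(n, r) with parts as balanced as possible, and is at most (1 − 1/r) · n^2/2. For r = 3, n = 129: the density bound is (2/3) · 16641/2 = 5547. Since 3 ∣ 129, the Turán graph T(129, 3) has parts of equal size 43, and its edge count e(T(129, 3)) = 5547 attains the density bound exactly.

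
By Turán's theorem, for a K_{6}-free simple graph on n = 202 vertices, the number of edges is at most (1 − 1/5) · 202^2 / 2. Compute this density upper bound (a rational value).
Turán density bound = (4/5) · 202^2/2 = 81608/5 ≈ 16321.6

Turán's theorem: ex(n, K_{r+1}) is achieved by the complete r-partite Turán graph T(n, r) with parts as balanced as possible, and is at most (1 − 1/r) · n^2/2. For r = 5, n = 202: the density bound is (4/5) · 40804/2 = 81608/5 ≈ 16321.6. The integer-valued extremum is e(T(202, 5)) = 16321, which is strictly less than the density bound 81608/5 since 5 ∤ 202 (the parts of T(202, 5) cannot all be equal).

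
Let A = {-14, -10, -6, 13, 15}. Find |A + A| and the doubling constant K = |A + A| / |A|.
K = |A + A| / |A| = 14/5

Enumerate A + A = {a + b : a, b ∈ A}. With |A| = 5, there are |A|^2 = 25 ordered sum pairs; collecting distinct values, A + A = {-28, -24, -20, -16, -12, -1, 1, 3, 5, 7, 9, 26, 28, 30}, so |A + A| = 14. Thus K = 14/5. For comparison, the minimum possible |A + A| over all 5-element sets is 2·5 − 1 = 9 (so min K = 9/5), attained only by arithmetic progressions.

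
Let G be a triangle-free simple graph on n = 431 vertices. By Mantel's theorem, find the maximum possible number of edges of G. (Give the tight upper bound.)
ex(431, K_3) = ⌊431^2/4⌋ = 46440

Mantel (1907): a triangle-free graph on n vertices has at most ⌊n^2/4⌋ edges, with equality for the complete bipartite graph K_{⌊n/2⌋, ⌈n/2⌉}. For n = 431: ⌊431^2/4⌋ = ⌊185761/4⌋ = 46440. The extremal graph is K_{215, 216}, which has 215·216 = 46440 edges.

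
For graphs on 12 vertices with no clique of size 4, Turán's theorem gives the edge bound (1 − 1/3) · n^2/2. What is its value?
Turán density bound = (2/3) · 12^2/2 = 48

Turán's theorem: ex(n, K_{r+1}) is achieved by the complete r-partite Turán graph T(n, r) with parts as balanced as possible, and is at most (1 − 1/r) · n^2/2. For r = 3, n = 12: the density bound is (2/3) · 144/2 = 48. Since 3 ∣ 12, the Turán graph T(12, 3) has parts of equal size 4, and its edge count e(T(12, 3)) = 48 attains the density bound exactly.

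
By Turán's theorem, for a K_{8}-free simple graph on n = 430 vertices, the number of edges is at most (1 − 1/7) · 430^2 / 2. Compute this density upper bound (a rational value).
Turán density bound = (6/7) · 430^2/2 = 554700/7 ≈ 79242.8571

Turán's theorem: ex(n, K_{r+1}) is achieved by the complete r-partite Turán graph T(n, r) with parts as balanced as possible, and is at most (1 − 1/r) · n^2/2. For r = 7, n = 430: the density bound is (6/7) · 184900/2 = 554700/7 ≈ 79242.8571. The integer-valued extremum is e(T(430, 7)) = 79242, which is strictly less than the density bound 554700/7 since 7 ∤ 430 (the parts of T(430, 7) cannot all be equal).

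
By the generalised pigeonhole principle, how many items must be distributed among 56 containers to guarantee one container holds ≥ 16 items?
n = (16 − 1)·56 + 1 = 841

By the generalised pigeonhole principle, to guarantee some box contains ≥ r objects we need more than (r − 1) · k objects total. Threshold: n = (r − 1) · k + 1. With r = 16 and k = 56: n = 15 · 56 + 1 = 840 + 1 = 841. For n = 840 = 15 · 56, we can put exactly 15 objects in every box, avoiding 16 in any single one — so 841 is tight.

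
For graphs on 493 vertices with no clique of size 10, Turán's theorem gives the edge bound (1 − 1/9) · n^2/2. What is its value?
Turán density bound = (8/9) · 493^2/2 = 972196/9 ≈ 108021.7778

Turán's theorem: ex(n, K_{r+1}) is achieved by the complete r-partite Turán graph T(n, r) with parts as balanced as possible, and is at most (1 − 1/r) · n^2/2. For r = 9, n = 493: the density bound is (8/9) · 243049/2 = 972196/9 ≈ 108021.7778. The integer-valued extremum is e(T(493, 9)) = 108021, which is strictly less than the density bound 972196/9 since 9 ∤ 493 (the parts of T(493, 9) cannot all be equal).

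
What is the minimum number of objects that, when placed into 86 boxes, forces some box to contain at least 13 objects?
n = (13 − 1)·86 + 1 = 1033

By the generalised pigeonhole principle, to guarantee some box contains ≥ r objects we need more than (r − 1) · k objects total. Threshold: n = (r − 1) · k + 1. With r = 13 and k = 86: n = 12 · 86 + 1 = 1032 + 1 = 1033. For n = 1032 = 12 · 86, we can put exactly 12 objects in every box, avoiding 13 in any single one — so 1033 is tight.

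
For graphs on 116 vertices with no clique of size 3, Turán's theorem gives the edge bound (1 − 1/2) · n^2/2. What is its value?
Turán density bound = (1/2) · 116^2/2 = 3364

Turán's theorem: ex(n, K_{r+1}) is achieved by the complete r-partite Turán graph T(n, r) with parts as balanced as possible, and is at most (1 − 1/r) · n^2/2. For r = 2, n = 116: the density bound is (1/2) · 13456/2 = 3364. Since 2 ∣ 116, the Turán graph T(116, 2) has parts of equal size 58, and its edge count e(T(116, 2)) = 3364 attains the density bound exactly.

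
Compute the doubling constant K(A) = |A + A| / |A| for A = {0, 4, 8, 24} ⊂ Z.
K = |A + A| / |A| = 9/4

Enumerate A + A = {a + b : a, b ∈ A}. With |A| = 4, there are |A|^2 = 16 ordered sum pairs; collecting distinct values, A + A = {0, 4, 8, 12, 16, 24, 28, 32, 48}, so |A + A| = 9. Thus K = 9/4. For comparison, the minimum possible |A + A| over all 4-element sets is 2·4 − 1 = 7 (so min K = 7/4), attained only by arithmetic progressions.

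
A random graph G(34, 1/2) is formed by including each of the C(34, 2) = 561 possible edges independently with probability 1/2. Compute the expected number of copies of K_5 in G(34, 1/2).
E[# K_5] = C(34, 5) · (1/2)^C(5, 2) = 278256 / 2^10 = 17391/64 = 271.734375

For each 5-subset S of vertices (there are C(34, 5) = 278256 such S), let X_S = 1 if S induces a K_5 (all C(5, 2) = 10 edges present). Then P(X_S = 1) = (1/2)^10 = 1/1024. By linearity of expectation, E[# K_5] = C(34, 5) · (1/2)^10 = 278256 / 1024 = 17391/64 = 271.734375.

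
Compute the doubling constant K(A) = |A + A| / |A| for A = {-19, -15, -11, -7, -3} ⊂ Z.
K = |A + A| / |A| = 9/5

Enumerate A + A = {a + b : a, b ∈ A}. With |A| = 5, there are |A|^2 = 25 ordered sum pairs; collecting distinct values, A + A = {-38, -34, -30, -26, -22, -18, -14, -10, -6}, so |A + A| = 9. Thus K = 9/5. Here |A + A| = 2|A| − 1 = 9, the minimum possible — so K = 9/5 is minimal, which holds iff A is an arithmetic progression.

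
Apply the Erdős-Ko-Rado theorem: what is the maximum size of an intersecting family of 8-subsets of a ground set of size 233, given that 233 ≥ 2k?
max |F| = C(232, 7) = 6550913878696

Erdős-Ko-Rado (1961): when n ≥ 2k, max |F| = C(n−1, k−1). The bound is attained by the star {A : i ∈ A} for any fixed i ∈ [n]. Here C(233−1, 8−1) = C(232, 7) = 6550913878696.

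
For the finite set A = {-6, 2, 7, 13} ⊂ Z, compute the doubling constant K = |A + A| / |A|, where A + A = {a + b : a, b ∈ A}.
K = |A + A| / |A| = 10/4 = 5/2

Enumerate A + A = {a + b : a, b ∈ A}. With |A| = 4, there are |A|^2 = 16 ordered sum pairs; collecting distinct values, A + A = {-12, -4, 1, 4, 7, 9, 14, 15, 20, 26}, so |A + A| = 10. Thus K = 10/4 = 5/2. For comparison, the minimum possible |A + A| over all 4-element sets is 2·4 − 1 = 7 (so min K = 7/4), attained only by arithmetic progressions.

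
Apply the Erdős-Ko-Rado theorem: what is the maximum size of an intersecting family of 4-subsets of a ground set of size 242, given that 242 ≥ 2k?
max |F| = C(241, 3) = 2303960

Erdős-Ko-Rado (1961): when n ≥ 2k, max |F| = C(n−1, k−1). The bound is attained by the star {A : i ∈ A} for any fixed i ∈ [n]. Here C(242−1, 4−1) = C(241, 3) = 2303960.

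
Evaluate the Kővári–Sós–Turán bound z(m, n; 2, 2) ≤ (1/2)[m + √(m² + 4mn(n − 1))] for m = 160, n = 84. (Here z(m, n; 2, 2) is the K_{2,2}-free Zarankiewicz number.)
z(160, 84; 2, 2) ≤ (1/2)[160 + √(160² + 4·160·84·83)] = (1/2)[160 + √4487680] = 1139.2073

Kővári–Sós–Turán: let r_1, ..., r_160 be the row sums and z = Σ r_i the total number of 1s. Each pair of columns can share at most one row with both entries 1 (else a 2×2 all-ones block appears), so Σ_i C(r_i, 2) ≤ C(84, 2) = 3486. By convexity Σ_i C(r_i, 2) ≥ 160·C(z/160, 2) = z(z − 160)/(2·160), giving z² − 160z − 160·84·83 ≤ 0 and hence z ≤ (1/2)[160 + √(25600 + 4·1115520)] = (1/2)[160 + √4487680] ≈ (1/2)(160 + 2118.4145) = 1139.2073.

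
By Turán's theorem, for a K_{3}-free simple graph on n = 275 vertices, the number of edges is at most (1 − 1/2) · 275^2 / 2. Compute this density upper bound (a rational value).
Turán density bound = (1/2) · 275^2/2 = 75625/4 ≈ 18906.25

Turán's theorem: ex(n, K_{r+1}) is achieved by the complete r-partite Turán graph T(n, r) with parts as balanced as possible, and is at most (1 − 1/r) · n^2/2. For r = 2, n = 275: the density bound is (1/2) · 75625/2 = 75625/4 ≈ 18906.25. The integer-valued extremum is e(T(275, 2)) = 18906, which is strictly less than the density bound 75625/4 since 2 ∤ 275 (the parts of T(275, 2) cannot all be equal).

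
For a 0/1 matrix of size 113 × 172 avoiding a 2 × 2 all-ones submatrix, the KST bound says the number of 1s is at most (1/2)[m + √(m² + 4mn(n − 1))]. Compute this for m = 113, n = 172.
z(113, 172; 2, 2) ≤ (1/2)[113 + √(113² + 4·113·172·171)] = (1/2)[113 + √13306993] = 1880.4376

Kővári–Sós–Turán: let r_1, ..., r_113 be the row sums and z = Σ r_i the total number of 1s. Each pair of columns can share at most one row with both entries 1 (else a 2×2 all-ones block appears), so Σ_i C(r_i, 2) ≤ C(172, 2) = 14706. By convexity Σ_i C(r_i, 2) ≥ 113·C(z/113, 2) = z(z − 113)/(2·113), giving z² − 113z − 113·172·171 ≤ 0 and hence z ≤ (1/2)[113 + √(12769 + 4·3323556)] = (1/2)[113 + √13306993] ≈ (1/2)(113 + 3647.8751) = 1880.4376.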